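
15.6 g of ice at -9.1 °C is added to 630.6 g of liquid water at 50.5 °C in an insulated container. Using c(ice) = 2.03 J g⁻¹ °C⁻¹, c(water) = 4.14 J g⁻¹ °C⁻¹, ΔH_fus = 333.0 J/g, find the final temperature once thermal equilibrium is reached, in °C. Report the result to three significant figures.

Heat to bring ice to 0 °C and melt it: q₁ = 15.6×2.03×9.1 + 15.6×333.0 = 5483.0 J
Heat the water can supply cooling to 0 °C: 630.6×4.14×50.5 = 131840 J > q₁, so all ice melts.
Energy balance: 630.6×4.14×(50.5 − T) = 5483.0 + 15.6×4.14×(T − 0)
2610.684(50.5 − T) = 5483.0 + 64.584 T
131840 − 5483.0 = 2675.268 T
T = 126357.0 / 2675.268 = 47.23 °C

T_f = 47.2 °C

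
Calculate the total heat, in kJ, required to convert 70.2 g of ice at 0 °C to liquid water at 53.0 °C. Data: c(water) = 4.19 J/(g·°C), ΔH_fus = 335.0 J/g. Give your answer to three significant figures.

q = 39.1 kJ

q1 (melt at 0 °C): 70.2 × 335.0 = 23517 J
q2 (heat water 0.0→53.0 °C): 70.2 × 4.19 × 53.0 = 15589 J
Total: 23517 + 15589 = 39106 J = 39.1 kJ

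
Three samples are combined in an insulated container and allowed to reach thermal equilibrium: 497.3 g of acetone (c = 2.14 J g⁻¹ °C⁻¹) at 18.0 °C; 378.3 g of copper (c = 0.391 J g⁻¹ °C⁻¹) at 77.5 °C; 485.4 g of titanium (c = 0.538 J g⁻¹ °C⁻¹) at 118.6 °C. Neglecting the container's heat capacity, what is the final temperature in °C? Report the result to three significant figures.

T_f = 41.8 °C

Σ mᵢcᵢ(T − Tᵢ) = 0  ⇒  T = Σ mᵢcᵢTᵢ / Σ mᵢcᵢ
Σ mᵢcᵢ = 497.3×2.14 + 378.3×0.391 + 485.4×0.538 = 1473.2825
Σ mᵢcᵢTᵢ = 1064.222×18.0 + 147.9153×77.5 + 261.1452×118.6 = 61591
T = 61591 / 1473.2825 = 41.81 °C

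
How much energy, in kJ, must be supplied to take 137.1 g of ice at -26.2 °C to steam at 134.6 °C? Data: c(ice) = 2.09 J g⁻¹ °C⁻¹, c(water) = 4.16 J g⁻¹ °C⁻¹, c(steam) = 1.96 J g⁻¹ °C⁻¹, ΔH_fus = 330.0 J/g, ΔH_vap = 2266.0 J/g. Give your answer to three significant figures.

q1 (heat ice -26.2→0.0 °C): 137.1 × 2.09 × 26.2 = 7507 J
q2 (melt at 0 °C): 137.1 × 330.0 = 45243 J
q3 (heat water 0.0→100.0 °C): 137.1 × 4.16 × 100.0 = 57034 J
q4 (vaporize at 100 °C): 137.1 × 2266.0 = 310669 J
q5 (heat steam 100.0→134.6 °C): 137.1 × 1.96 × 34.6 = 9298 J
Total: 7507 + 45243 + 57034 + 310669 + 9298 = 429751 J = 430 kJ

q = 430 kJ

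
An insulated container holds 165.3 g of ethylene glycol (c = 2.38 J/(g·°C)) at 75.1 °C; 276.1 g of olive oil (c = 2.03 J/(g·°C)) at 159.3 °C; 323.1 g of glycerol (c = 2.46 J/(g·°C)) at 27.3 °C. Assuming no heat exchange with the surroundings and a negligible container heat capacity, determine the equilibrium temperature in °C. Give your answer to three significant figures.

T_f = 80.4 °C

Σ mᵢcᵢ(T − Tᵢ) = 0  ⇒  T = Σ mᵢcᵢTᵢ / Σ mᵢcᵢ
Σ mᵢcᵢ = 165.3×2.38 + 276.1×2.03 + 323.1×2.46 = 1748.723
Σ mᵢcᵢTᵢ = 393.414×75.1 + 560.483×159.3 + 794.826×27.3 = 140530
T = 140530 / 1748.723 = 80.36 °C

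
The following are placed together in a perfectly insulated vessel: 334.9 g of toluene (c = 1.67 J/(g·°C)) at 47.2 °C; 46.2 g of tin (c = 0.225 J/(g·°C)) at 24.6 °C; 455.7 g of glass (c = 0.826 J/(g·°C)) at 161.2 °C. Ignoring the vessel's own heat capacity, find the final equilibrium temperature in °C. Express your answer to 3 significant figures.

Σ mᵢcᵢ(T − Tᵢ) = 0  ⇒  T = Σ mᵢcᵢTᵢ / Σ mᵢcᵢ
Σ mᵢcᵢ = 334.9×1.67 + 46.2×0.225 + 455.7×0.826 = 946.0862
Σ mᵢcᵢTᵢ = 559.283×47.2 + 10.395×24.6 + 376.4082×161.2 = 87331
T = 87331 / 946.0862 = 92.31 °C

T_f = 92.3 °C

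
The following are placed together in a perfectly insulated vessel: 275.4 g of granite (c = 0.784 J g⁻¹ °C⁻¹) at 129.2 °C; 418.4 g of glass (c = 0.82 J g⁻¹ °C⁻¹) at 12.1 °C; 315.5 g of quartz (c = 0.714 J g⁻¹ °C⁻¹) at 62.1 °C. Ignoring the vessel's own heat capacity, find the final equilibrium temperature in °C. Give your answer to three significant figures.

T_f = 58.7 °C

Σ mᵢcᵢ(T − Tᵢ) = 0  ⇒  T = Σ mᵢcᵢTᵢ / Σ mᵢcᵢ
Σ mᵢcᵢ = 275.4×0.784 + 418.4×0.82 + 315.5×0.714 = 784.2686
Σ mᵢcᵢTᵢ = 215.9136×129.2 + 343.088×12.1 + 225.267×62.1 = 46036
T = 46036 / 784.2686 = 58.70 °C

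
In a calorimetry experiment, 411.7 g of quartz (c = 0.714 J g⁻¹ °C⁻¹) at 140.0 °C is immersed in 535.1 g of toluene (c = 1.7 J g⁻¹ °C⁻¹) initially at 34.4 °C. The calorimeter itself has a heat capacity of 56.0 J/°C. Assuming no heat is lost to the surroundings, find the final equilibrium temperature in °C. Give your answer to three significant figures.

T_f = 59.0 °C

Heat lost by quartz = heat gained by toluene + calorimeter.
(411.7)(0.714)(140.0 − T) = [(535.1)(1.7) + 56.0](T − 34.4)
293.9538 (140.0 − T) = 965.67 (T − 34.4)
41154 − 293.9538 T = 965.67 T − 33219
74373 = 1259.6238 T
T = 59.04 °C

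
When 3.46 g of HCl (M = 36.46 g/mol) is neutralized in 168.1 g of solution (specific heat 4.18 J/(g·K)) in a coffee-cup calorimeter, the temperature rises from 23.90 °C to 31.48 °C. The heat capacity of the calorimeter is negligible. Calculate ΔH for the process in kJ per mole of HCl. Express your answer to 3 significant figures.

ΔH = -56.1 kJ/mol

|ΔT| = |31.48 − 23.90| = 7.58 °C
|q_surr| = (168.1 × 4.18) × 7.58 = 702.658 × 7.58 = 5326 J
n(HCl) = 3.46 / 36.46 = 0.09490 mol
Temperature rose, so q_rxn = −|q_surr| = -5.326 kJ
ΔH = q_rxn / n = -56.12 kJ/mol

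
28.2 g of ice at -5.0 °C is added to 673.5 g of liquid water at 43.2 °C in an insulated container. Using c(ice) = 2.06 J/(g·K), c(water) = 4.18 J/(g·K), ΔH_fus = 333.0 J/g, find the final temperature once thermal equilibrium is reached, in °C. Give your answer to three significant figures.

Heat to bring ice to 0 °C and melt it: q₁ = 28.2×2.06×5.0 + 28.2×333.0 = 9681.1 J
Heat the water can supply cooling to 0 °C: 673.5×4.18×43.2 = 121618 J > q₁, so all ice melts.
Energy balance: 673.5×4.18×(43.2 − T) = 9681.1 + 28.2×4.18×(T − 0)
2815.23(43.2 − T) = 9681.1 + 117.876 T
121618 − 9681.1 = 2933.106 T
T = 111936.9 / 2933.106 = 38.16 °C

T_f = 38.2 °C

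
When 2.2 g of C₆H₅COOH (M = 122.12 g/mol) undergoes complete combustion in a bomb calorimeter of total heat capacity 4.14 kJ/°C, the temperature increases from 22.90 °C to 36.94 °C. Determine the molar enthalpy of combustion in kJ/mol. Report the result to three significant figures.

ΔT = 36.94 − 22.90 = 14.04 °C
q_cal = C_cal × ΔT = 4.14 × 14.04 = 58.1256 kJ
n = 2.2 / 122.12 = 0.01802 mol
q_rxn = −q_cal = -58.1256 kJ
ΔH = -58.1256 / 0.01802 = -3226 kJ/mol

ΔH = -3230 kJ/mol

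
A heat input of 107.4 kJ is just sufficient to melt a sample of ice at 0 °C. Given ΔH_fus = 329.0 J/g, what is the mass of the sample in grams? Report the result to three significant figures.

m = 326 g

m = q / ΔH_fus = 107400 J / 329.0 J/g = 326 g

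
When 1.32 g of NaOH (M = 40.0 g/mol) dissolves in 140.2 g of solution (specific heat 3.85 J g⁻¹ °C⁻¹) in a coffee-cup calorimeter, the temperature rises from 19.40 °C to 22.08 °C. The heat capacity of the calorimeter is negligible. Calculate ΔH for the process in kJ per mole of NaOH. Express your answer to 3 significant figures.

|ΔT| = |22.08 − 19.40| = 2.68 °C
|q_surr| = (140.2 × 3.85) × 2.68 = 539.77 × 2.68 = 1447 J
n(NaOH) = 1.32 / 40.0 = 0.03300 mol
Temperature rose, so q_rxn = −|q_surr| = -1.447 kJ
ΔH = q_rxn / n = -43.848 kJ/mol

ΔH = -43.8 kJ/mol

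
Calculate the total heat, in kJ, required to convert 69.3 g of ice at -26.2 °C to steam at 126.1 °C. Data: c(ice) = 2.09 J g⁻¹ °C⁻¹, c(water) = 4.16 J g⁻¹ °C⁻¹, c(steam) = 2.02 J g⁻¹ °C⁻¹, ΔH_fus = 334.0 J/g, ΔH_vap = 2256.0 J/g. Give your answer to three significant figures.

q1 (heat ice -26.2→0.0 °C): 69.3 × 2.09 × 26.2 = 3795 J
q2 (melt at 0 °C): 69.3 × 334.0 = 23146 J
q3 (heat water 0.0→100.0 °C): 69.3 × 4.16 × 100.0 = 28829 J
q4 (vaporize at 100 °C): 69.3 × 2256.0 = 156341 J
q5 (heat steam 100.0→126.1 °C): 69.3 × 2.02 × 26.1 = 3654 J
Total: 3795 + 23146 + 28829 + 156341 + 3654 = 215765 J = 216 kJ

q = 216 kJ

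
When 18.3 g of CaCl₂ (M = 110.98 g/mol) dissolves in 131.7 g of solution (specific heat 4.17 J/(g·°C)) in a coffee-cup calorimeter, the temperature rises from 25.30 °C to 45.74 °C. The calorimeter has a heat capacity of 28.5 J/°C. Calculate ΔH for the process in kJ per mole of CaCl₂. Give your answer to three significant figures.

ΔH = -71.6 kJ/mol

|ΔT| = |45.74 − 25.30| = 20.44 °C
|q_surr| = (131.7 × 4.17 + 28.5) × 20.44 = 577.689 × 20.44 = 11810 J
n(CaCl₂) = 18.3 / 110.98 = 0.1649 mol
Temperature rose, so q_rxn = −|q_surr| = -11.81 kJ
ΔH = q_rxn / n = -71.62 kJ/mol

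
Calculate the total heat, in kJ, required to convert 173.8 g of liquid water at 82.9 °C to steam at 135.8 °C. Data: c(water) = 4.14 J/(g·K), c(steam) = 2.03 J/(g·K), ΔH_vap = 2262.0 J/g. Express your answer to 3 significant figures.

q = 418 kJ

q1 (heat water 82.9→100.0 °C): 173.8 × 4.14 × 17.1 = 12304 J
q2 (vaporize at 100 °C): 173.8 × 2262.0 = 393136 J
q3 (heat steam 100.0→135.8 °C): 173.8 × 2.03 × 35.8 = 12631 J
Total: 12304 + 393136 + 12631 = 418071 J = 418 kJ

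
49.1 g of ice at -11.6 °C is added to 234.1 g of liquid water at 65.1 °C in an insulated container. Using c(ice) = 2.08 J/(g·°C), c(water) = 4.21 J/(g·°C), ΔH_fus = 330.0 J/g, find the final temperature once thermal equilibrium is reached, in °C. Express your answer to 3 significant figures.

T_f = 39.2 °C

Heat to bring ice to 0 °C and melt it: q₁ = 49.1×2.08×11.6 + 49.1×330.0 = 17388 J
Heat the water can supply cooling to 0 °C: 234.1×4.21×65.1 = 64160.0 J > q₁, so all ice melts.
Energy balance: 234.1×4.21×(65.1 − T) = 17388 + 49.1×4.21×(T − 0)
985.561(65.1 − T) = 17388 + 206.711 T
64160.0 − 17388 = 1192.272 T
T = 46772.0 / 1192.272 = 39.23 °C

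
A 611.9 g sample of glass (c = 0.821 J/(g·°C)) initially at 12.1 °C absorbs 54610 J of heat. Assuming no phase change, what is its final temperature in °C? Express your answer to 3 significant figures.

ΔT = q / (m c) = 54610 / (611.9 × 0.821) = 108.7 °C
T_f = 12.1 + 108.7 = 120.8 °C

T_f = 121 °C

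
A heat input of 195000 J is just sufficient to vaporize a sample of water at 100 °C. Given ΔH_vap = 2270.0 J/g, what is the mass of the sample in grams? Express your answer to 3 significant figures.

m = q / ΔH_vap = 195000 J / 2270.0 J/g = 85.9 g

m = 85.9 g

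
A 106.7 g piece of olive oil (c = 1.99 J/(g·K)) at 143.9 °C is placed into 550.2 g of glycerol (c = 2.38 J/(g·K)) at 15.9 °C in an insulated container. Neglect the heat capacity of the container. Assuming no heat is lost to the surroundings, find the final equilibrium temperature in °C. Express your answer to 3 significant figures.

Heat lost by olive oil = heat gained by glycerol.
(106.7)(1.99)(143.9 − T) = (550.2)(2.38)(T − 15.9)
212.333 (143.9 − T) = 1309.476 (T − 15.9)
30555 − 212.333 T = 1309.476 T − 20821
51376 = 1521.809 T
T = 33.76 °C

T_f = 33.8 °C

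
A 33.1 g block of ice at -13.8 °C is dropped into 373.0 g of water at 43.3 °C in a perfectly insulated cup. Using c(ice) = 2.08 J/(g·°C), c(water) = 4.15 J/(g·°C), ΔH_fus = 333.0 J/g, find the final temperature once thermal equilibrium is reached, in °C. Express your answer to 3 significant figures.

T_f = 32.7 °C

Heat to bring ice to 0 °C and melt it: q₁ = 33.1×2.08×13.8 + 33.1×333.0 = 11972 J
Heat the water can supply cooling to 0 °C: 373.0×4.15×43.3 = 67026.2 J > q₁, so all ice melts.
Energy balance: 373.0×4.15×(43.3 − T) = 11972 + 33.1×4.15×(T − 0)
1547.95(43.3 − T) = 11972 + 137.365 T
67026.2 − 11972 = 1685.315 T
T = 55054.2 / 1685.315 = 32.67 °C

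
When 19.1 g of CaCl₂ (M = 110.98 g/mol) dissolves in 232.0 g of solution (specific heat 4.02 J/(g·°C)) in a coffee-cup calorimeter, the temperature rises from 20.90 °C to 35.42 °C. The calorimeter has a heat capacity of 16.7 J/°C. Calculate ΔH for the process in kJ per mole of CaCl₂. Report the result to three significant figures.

|ΔT| = |35.42 − 20.90| = 14.52 °C
|q_surr| = (232.0 × 4.02 + 16.7) × 14.52 = 949.34 × 14.52 = 13780 J
n(CaCl₂) = 19.1 / 110.98 = 0.1721 mol
Temperature rose, so q_rxn = −|q_surr| = -13.78 kJ
ΔH = q_rxn / n = -80.07 kJ/mol

ΔH = -80.1 kJ/mol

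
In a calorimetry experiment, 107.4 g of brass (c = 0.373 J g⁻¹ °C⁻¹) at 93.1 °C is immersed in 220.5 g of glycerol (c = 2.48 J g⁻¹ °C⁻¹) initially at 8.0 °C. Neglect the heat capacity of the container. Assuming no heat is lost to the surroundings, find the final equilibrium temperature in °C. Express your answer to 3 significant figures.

T_f = 13.8 °C

Heat lost by brass = heat gained by glycerol.
(107.4)(0.373)(93.1 − T) = (220.5)(2.48)(T − 8.0)
40.0602 (93.1 − T) = 546.84 (T − 8.0)
3729.6 − 40.0602 T = 546.84 T − 4374.7
8104.3 = 586.9002 T
T = 13.81 °C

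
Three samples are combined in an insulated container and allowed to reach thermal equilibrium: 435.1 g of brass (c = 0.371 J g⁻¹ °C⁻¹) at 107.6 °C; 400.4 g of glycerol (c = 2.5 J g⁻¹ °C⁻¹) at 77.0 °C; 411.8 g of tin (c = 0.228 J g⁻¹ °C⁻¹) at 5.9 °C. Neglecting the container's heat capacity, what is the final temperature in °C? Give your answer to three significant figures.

T_f = 75.6 °C

Σ mᵢcᵢ(T − Tᵢ) = 0  ⇒  T = Σ mᵢcᵢTᵢ / Σ mᵢcᵢ
Σ mᵢcᵢ = 435.1×0.371 + 400.4×2.5 + 411.8×0.228 = 1256.3125
Σ mᵢcᵢTᵢ = 161.4221×107.6 + 1001×77.0 + 93.8904×5.9 = 95000
T = 95000 / 1256.3125 = 75.62 °C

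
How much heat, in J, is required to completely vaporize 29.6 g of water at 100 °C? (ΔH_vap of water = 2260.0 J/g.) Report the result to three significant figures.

q = 66900 J

q = m × ΔH_vap = 29.6 × 2260.0 = 66900 J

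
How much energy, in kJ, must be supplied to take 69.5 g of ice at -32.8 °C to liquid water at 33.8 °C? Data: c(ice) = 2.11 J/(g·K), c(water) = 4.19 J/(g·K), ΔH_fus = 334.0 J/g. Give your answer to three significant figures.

q1 (heat ice -32.8→0.0 °C): 69.5 × 2.11 × 32.8 = 4810 J
q2 (melt at 0 °C): 69.5 × 334.0 = 23213 J
q3 (heat water 0.0→33.8 °C): 69.5 × 4.19 × 33.8 = 9843 J
Total: 4810 + 23213 + 9843 = 37866 J = 37.9 kJ

q = 37.9 kJ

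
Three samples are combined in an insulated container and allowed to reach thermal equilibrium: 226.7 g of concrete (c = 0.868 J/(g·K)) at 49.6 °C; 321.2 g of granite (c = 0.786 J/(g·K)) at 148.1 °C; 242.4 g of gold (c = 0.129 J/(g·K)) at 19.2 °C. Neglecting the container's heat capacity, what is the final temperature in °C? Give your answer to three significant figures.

T_f = 99.4 °C

Σ mᵢcᵢ(T − Tᵢ) = 0  ⇒  T = Σ mᵢcᵢTᵢ / Σ mᵢcᵢ
Σ mᵢcᵢ = 226.7×0.868 + 321.2×0.786 + 242.4×0.129 = 480.5084
Σ mᵢcᵢTᵢ = 196.7756×49.6 + 252.4632×148.1 + 31.2696×19.2 = 47750
T = 47750 / 480.5084 = 99.37 °C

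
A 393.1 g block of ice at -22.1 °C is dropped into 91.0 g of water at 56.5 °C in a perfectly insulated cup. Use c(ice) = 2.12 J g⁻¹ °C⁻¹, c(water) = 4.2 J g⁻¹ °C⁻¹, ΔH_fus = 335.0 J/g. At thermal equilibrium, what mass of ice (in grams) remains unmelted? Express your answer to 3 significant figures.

Heat to warm all ice to 0 °C: 393.1×2.12×22.1 = 18418 J
Heat released by water cooling to 0 °C: 91.0×4.2×56.5 = 21594 J
21594 J < 18418 + 393.1×335.0 = 150106.5 J, so not all ice melts; final T = 0 °C.
Heat left for melting: 21594 − 18418 = 3176 J
Mass melted = 3176 / 335.0 = 9.481 g
Ice remaining = 393.1 − 9.481 = 383.619 g

m_ice remaining = 384 g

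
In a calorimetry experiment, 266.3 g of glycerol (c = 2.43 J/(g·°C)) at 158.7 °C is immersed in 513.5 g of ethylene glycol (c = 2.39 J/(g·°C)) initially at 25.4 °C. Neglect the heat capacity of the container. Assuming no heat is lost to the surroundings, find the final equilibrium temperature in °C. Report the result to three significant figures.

Heat lost by glycerol = heat gained by ethylene glycol.
(266.3)(2.43)(158.7 − T) = (513.5)(2.39)(T − 25.4)
647.109 (158.7 − T) = 1227.265 (T − 25.4)
102700 − 647.109 T = 1227.265 T − 31173
133873 = 1874.374 T
T = 71.42 °C

T_f = 71.4 °C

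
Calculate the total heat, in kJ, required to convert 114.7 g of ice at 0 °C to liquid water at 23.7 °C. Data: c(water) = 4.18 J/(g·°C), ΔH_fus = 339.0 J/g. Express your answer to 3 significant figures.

q1 (melt at 0 °C): 114.7 × 339.0 = 38883 J
q2 (heat water 0.0→23.7 °C): 114.7 × 4.18 × 23.7 = 11363 J
Total: 38883 + 11363 = 50246 J = 50.2 kJ

q = 50.2 kJ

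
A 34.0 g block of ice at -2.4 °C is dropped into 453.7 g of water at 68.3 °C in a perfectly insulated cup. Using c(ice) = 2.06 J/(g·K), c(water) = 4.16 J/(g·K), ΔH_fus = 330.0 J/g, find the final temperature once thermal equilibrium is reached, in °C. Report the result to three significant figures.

T_f = 57.9 °C

Heat to bring ice to 0 °C and melt it: q₁ = 34.0×2.06×2.4 + 34.0×330.0 = 11388 J
Heat the water can supply cooling to 0 °C: 453.7×4.16×68.3 = 128909 J > q₁, so all ice melts.
Energy balance: 453.7×4.16×(68.3 − T) = 11388 + 34.0×4.16×(T − 0)
1887.392(68.3 − T) = 11388 + 141.44 T
128909 − 11388 = 2028.832 T
T = 117521 / 2028.832 = 57.93 °C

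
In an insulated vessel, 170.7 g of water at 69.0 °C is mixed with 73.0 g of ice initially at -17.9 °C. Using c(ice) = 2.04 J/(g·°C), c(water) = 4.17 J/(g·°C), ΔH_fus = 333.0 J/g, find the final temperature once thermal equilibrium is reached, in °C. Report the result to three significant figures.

Heat to bring ice to 0 °C and melt it: q₁ = 73.0×2.04×17.9 + 73.0×333.0 = 26975 J
Heat the water can supply cooling to 0 °C: 170.7×4.17×69.0 = 49115.5 J > q₁, so all ice melts.
Energy balance: 170.7×4.17×(69.0 − T) = 26975 + 73.0×4.17×(T − 0)
711.819(69.0 − T) = 26975 + 304.41 T
49115.5 − 26975 = 1016.229 T
T = 22140.5 / 1016.229 = 21.79 °C

T_f = 21.8 °C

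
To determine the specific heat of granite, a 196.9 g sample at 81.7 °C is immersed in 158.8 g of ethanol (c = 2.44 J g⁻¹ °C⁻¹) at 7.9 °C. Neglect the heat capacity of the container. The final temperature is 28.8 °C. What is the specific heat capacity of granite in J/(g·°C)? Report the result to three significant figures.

q_gained = (158.8 × 2.44) × (28.8 − 7.9) = 8098 J
q_lost = 196.9 × c × (81.7 − 28.8) = 10416.01 c
Set equal: c = 8098 / 10416.01 = 0.777 J/(g·°C)

c = 0.777 J/(g·°C)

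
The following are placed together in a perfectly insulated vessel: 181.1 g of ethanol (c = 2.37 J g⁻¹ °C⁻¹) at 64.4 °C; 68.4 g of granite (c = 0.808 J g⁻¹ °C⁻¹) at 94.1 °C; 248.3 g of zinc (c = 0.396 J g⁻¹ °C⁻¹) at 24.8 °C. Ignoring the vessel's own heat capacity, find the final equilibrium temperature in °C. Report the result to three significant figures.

T_f = 60.5 °C

Σ mᵢcᵢ(T − Tᵢ) = 0  ⇒  T = Σ mᵢcᵢTᵢ / Σ mᵢcᵢ
Σ mᵢcᵢ = 181.1×2.37 + 68.4×0.808 + 248.3×0.396 = 582.8010
Σ mᵢcᵢTᵢ = 429.207×64.4 + 55.2672×94.1 + 98.3268×24.8 = 35280
T = 35280 / 582.8010 = 60.54 °C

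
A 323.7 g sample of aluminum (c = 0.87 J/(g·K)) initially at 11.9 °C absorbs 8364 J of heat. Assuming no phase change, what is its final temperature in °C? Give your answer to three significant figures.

ΔT = q / (m c) = 8364 / (323.7 × 0.87) = 29.70 °C
T_f = 11.9 + 29.70 = 41.60 °C

T_f = 41.6 °C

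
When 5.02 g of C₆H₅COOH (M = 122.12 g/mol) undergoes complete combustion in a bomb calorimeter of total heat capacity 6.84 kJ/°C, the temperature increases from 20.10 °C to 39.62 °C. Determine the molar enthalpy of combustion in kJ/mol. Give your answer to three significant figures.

ΔT = 39.62 − 20.10 = 19.52 °C
q_cal = C_cal × ΔT = 6.84 × 19.52 = 133.5168 kJ
n = 5.02 / 122.12 = 0.04111 mol
q_rxn = −q_cal = -133.5168 kJ
ΔH = -133.5168 / 0.04111 = -3248 kJ/mol

ΔH = -3250 kJ/mol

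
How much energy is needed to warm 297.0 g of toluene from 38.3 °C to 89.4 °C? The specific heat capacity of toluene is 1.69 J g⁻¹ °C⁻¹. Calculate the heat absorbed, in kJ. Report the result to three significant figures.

q = m c ΔT = 297.0 × 1.69 × (89.4 − 38.3)
q = 297.0 × 1.69 × 51.1 = 25649 J = 25.6 kJ

q = 25.6 kJ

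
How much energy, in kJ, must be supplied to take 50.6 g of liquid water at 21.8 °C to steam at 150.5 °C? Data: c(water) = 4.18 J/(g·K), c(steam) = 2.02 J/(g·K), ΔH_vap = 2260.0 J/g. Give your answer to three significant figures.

q1 (heat water 21.8→100.0 °C): 50.6 × 4.18 × 78.2 = 16540 J
q2 (vaporize at 100 °C): 50.6 × 2260.0 = 114356 J
q3 (heat steam 100.0→150.5 °C): 50.6 × 2.02 × 50.5 = 5162 J
Total: 16540 + 114356 + 5162 = 136058 J = 136 kJ

q = 136 kJ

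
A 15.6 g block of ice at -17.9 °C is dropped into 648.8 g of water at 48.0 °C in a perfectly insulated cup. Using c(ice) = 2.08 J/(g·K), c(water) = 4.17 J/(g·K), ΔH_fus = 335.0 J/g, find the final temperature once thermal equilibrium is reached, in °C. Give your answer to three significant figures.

Heat to bring ice to 0 °C and melt it: q₁ = 15.6×2.08×17.9 + 15.6×335.0 = 5806.8 J
Heat the water can supply cooling to 0 °C: 648.8×4.17×48.0 = 129864 J > q₁, so all ice melts.
Energy balance: 648.8×4.17×(48.0 − T) = 5806.8 + 15.6×4.17×(T − 0)
2705.496(48.0 − T) = 5806.8 + 65.052 T
129864 − 5806.8 = 2770.548 T
T = 124057.2 / 2770.548 = 44.78 °C

T_f = 44.8 °C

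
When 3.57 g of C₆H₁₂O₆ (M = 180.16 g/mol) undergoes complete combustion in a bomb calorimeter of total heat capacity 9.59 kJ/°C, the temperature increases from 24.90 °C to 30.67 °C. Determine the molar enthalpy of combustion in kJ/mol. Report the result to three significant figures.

ΔT = 30.67 − 24.90 = 5.77 °C
q_cal = C_cal × ΔT = 9.59 × 5.77 = 55.3343 kJ
n = 3.57 / 180.16 = 0.01982 mol
q_rxn = −q_cal = -55.3343 kJ
ΔH = -55.3343 / 0.01982 = -2792 kJ/mol

ΔH = -2790 kJ/mol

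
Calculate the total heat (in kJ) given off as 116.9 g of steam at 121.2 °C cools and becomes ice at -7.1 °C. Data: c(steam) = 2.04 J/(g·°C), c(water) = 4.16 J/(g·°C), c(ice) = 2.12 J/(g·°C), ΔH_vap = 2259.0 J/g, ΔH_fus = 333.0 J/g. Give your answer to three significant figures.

q = 358 kJ

q1 (cool steam 121.2→100 °C): 116.9 × 2.04 × 21.2 = 5056 J
q2 (condense at 100 °C): 116.9 × 2259.0 = 264077 J
q3 (cool water 100→0 °C): 116.9 × 4.16 × 100.0 = 48630 J
q4 (freeze at 0 °C): 116.9 × 333.0 = 38928 J
q5 (cool ice 0→-7.1 °C): 116.9 × 2.12 × 7.1 = 1760 J
Total: 5056 + 264077 + 48630 + 38928 + 1760 = 358451 J = 358 kJ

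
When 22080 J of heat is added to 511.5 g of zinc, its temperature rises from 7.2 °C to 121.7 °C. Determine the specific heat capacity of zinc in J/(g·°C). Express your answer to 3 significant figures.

c = q / (m ΔT) = 22080 / (511.5 × 114.5)
c = 22080 / 58566.75 = 0.377 J/(g·°C)

c = 0.377 J/(g·°C)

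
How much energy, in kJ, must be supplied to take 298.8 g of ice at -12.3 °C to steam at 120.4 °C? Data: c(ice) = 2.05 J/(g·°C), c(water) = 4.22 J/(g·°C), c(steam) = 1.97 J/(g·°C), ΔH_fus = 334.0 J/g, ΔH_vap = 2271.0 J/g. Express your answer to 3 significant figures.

q = 924 kJ

q1 (heat ice -12.3→0.0 °C): 298.8 × 2.05 × 12.3 = 7534 J
q2 (melt at 0 °C): 298.8 × 334.0 = 99799 J
q3 (heat water 0.0→100.0 °C): 298.8 × 4.22 × 100.0 = 126094 J
q4 (vaporize at 100 °C): 298.8 × 2271.0 = 678575 J
q5 (heat steam 100.0→120.4 °C): 298.8 × 1.97 × 20.4 = 12008 J
Total: 7534 + 99799 + 126094 + 678575 + 12008 = 924010 J = 924 kJ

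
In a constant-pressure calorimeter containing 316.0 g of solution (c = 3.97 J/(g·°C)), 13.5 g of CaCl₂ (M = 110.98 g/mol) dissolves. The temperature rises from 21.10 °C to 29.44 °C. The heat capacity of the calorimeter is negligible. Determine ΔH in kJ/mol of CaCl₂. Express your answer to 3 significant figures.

|ΔT| = |29.44 − 21.10| = 8.34 °C
|q_surr| = (316.0 × 3.97) × 8.34 = 1254.52 × 8.34 = 10460 J
n(CaCl₂) = 13.5 / 110.98 = 0.1216 mol
Temperature rose, so q_rxn = −|q_surr| = -10.46 kJ
ΔH = q_rxn / n = -86.02 kJ/mol

ΔH = -86.0 kJ/mol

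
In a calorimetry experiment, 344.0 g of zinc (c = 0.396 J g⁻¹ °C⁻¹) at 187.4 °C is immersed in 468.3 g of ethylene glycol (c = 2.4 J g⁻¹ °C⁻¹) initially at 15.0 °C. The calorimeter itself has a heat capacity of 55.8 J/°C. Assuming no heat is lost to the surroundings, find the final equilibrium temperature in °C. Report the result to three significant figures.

T_f = 32.8 °C

Heat lost by zinc = heat gained by ethylene glycol + calorimeter.
(344.0)(0.396)(187.4 − T) = [(468.3)(2.4) + 55.8](T − 15.0)
136.224 (187.4 − T) = 1179.72 (T − 15.0)
25528 − 136.224 T = 1179.72 T − 17696
43224 = 1315.944 T
T = 32.846 °C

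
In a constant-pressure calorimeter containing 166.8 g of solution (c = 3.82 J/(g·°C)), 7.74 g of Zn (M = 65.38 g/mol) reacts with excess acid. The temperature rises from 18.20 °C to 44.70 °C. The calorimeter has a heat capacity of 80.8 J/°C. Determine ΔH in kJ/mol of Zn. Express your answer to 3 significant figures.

ΔH = -161 kJ/mol

|ΔT| = |44.70 − 18.20| = 26.50 °C
|q_surr| = (166.8 × 3.82 + 80.8) × 26.50 = 717.976 × 26.50 = 19030 J
n(Zn) = 7.74 / 65.38 = 0.1184 mol
Temperature rose, so q_rxn = −|q_surr| = -19.03 kJ
ΔH = q_rxn / n = -160.7 kJ/mol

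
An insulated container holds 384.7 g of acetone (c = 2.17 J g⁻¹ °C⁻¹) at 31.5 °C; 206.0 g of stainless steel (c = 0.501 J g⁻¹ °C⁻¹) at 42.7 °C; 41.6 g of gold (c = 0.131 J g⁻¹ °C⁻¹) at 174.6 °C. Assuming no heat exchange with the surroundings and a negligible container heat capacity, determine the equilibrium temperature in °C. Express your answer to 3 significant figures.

Σ mᵢcᵢ(T − Tᵢ) = 0  ⇒  T = Σ mᵢcᵢTᵢ / Σ mᵢcᵢ
Σ mᵢcᵢ = 384.7×2.17 + 206.0×0.501 + 41.6×0.131 = 943.4546
Σ mᵢcᵢTᵢ = 834.799×31.5 + 103.206×42.7 + 5.4496×174.6 = 31655
T = 31655 / 943.4546 = 33.55 °C

T_f = 33.6 °C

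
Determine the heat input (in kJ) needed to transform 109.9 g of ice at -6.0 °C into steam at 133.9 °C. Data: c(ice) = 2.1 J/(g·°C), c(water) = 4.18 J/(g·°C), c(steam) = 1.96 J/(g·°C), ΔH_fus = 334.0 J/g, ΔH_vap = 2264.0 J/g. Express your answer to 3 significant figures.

q1 (heat ice -6.0→0.0 °C): 109.9 × 2.1 × 6.0 = 1385 J
q2 (melt at 0 °C): 109.9 × 334.0 = 36707 J
q3 (heat water 0.0→100.0 °C): 109.9 × 4.18 × 100.0 = 45938 J
q4 (vaporize at 100 °C): 109.9 × 2264.0 = 248814 J
q5 (heat steam 100.0→133.9 °C): 109.9 × 1.96 × 33.9 = 7302 J
Total: 1385 + 36707 + 45938 + 248814 + 7302 = 340146 J = 340 kJ

q = 340 kJ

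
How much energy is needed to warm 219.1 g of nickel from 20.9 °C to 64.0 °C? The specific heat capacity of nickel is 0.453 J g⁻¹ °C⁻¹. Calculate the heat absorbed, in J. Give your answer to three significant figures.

q = m c ΔT = 219.1 × 0.453 × (64.0 − 20.9)
q = 219.1 × 0.453 × 43.1 = 4278 J

q = 4280 J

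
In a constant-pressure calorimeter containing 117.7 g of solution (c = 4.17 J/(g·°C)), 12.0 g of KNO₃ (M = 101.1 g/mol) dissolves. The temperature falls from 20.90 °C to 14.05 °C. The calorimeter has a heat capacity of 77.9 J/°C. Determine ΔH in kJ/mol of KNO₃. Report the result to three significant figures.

ΔH = 32.8 kJ/mol

|ΔT| = |14.05 − 20.90| = 6.85 °C
|q_surr| = (117.7 × 4.17 + 77.9) × 6.85 = 568.709 × 6.85 = 3896 J
n(KNO₃) = 12.0 / 101.1 = 0.1187 mol
Temperature fell, so q_rxn = +|q_surr| = 3.896 kJ
ΔH = q_rxn / n = 32.82 kJ/mol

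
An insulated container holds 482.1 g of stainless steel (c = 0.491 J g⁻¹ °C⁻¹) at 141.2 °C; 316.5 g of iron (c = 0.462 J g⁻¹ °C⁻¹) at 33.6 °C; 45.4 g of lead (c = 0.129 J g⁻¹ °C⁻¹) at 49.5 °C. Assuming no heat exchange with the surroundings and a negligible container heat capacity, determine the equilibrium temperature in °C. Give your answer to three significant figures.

T_f = 99.4 °C

Σ mᵢcᵢ(T − Tᵢ) = 0  ⇒  T = Σ mᵢcᵢTᵢ / Σ mᵢcᵢ
Σ mᵢcᵢ = 482.1×0.491 + 316.5×0.462 + 45.4×0.129 = 388.7907
Σ mᵢcᵢTᵢ = 236.7111×141.2 + 146.223×33.6 + 5.8566×49.5 = 38627
T = 38627 / 388.7907 = 99.35 °C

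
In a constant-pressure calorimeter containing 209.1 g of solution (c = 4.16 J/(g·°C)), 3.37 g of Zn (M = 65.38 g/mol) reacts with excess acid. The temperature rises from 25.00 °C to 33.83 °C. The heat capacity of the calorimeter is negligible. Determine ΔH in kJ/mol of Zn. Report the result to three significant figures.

|ΔT| = |33.83 − 25.00| = 8.83 °C
|q_surr| = (209.1 × 4.16) × 8.83 = 869.856 × 8.83 = 7681 J
n(Zn) = 3.37 / 65.38 = 0.05154 mol
Temperature rose, so q_rxn = −|q_surr| = -7.681 kJ
ΔH = q_rxn / n = -149.0 kJ/mol

ΔH = -149 kJ/mol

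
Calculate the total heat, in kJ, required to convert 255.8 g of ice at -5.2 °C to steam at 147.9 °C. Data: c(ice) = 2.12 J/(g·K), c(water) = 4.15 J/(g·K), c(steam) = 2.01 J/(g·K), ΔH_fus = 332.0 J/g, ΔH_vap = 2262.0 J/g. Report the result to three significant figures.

q1 (heat ice -5.2→0.0 °C): 255.8 × 2.12 × 5.2 = 2820 J
q2 (melt at 0 °C): 255.8 × 332.0 = 84926 J
q3 (heat water 0.0→100.0 °C): 255.8 × 4.15 × 100.0 = 106157 J
q4 (vaporize at 100 °C): 255.8 × 2262.0 = 578620 J
q5 (heat steam 100.0→147.9 °C): 255.8 × 2.01 × 47.9 = 24628 J
Total: 2820 + 84926 + 106157 + 578620 + 24628 = 797151 J = 797 kJ

q = 797 kJ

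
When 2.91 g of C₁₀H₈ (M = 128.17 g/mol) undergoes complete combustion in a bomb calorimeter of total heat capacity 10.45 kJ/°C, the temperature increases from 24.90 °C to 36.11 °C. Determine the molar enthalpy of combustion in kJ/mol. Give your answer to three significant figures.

ΔH = -5160 kJ/mol

ΔT = 36.11 − 24.90 = 11.21 °C
q_cal = C_cal × ΔT = 10.45 × 11.21 = 117.1445 kJ
n = 2.91 / 128.17 = 0.02270 mol
q_rxn = −q_cal = -117.1445 kJ
ΔH = -117.1445 / 0.02270 = -5161 kJ/mol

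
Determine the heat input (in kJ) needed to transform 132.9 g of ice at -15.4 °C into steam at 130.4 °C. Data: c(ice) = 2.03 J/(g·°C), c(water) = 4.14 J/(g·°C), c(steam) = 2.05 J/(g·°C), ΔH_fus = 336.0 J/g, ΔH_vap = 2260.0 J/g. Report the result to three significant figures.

q1 (heat ice -15.4→0.0 °C): 132.9 × 2.03 × 15.4 = 4155 J
q2 (melt at 0 °C): 132.9 × 336.0 = 44654 J
q3 (heat water 0.0→100.0 °C): 132.9 × 4.14 × 100.0 = 55021 J
q4 (vaporize at 100 °C): 132.9 × 2260.0 = 300354 J
q5 (heat steam 100.0→130.4 °C): 132.9 × 2.05 × 30.4 = 8282 J
Total: 4155 + 44654 + 55021 + 300354 + 8282 = 412466 J = 412 kJ

q = 412 kJ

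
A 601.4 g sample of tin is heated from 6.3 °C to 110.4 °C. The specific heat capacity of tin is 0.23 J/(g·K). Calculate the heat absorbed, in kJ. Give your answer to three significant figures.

q = 14.4 kJ

q = m c ΔT = 601.4 × 0.23 × (110.4 − 6.3)
q = 601.4 × 0.23 × 104.1 = 14400 J = 14.4 kJ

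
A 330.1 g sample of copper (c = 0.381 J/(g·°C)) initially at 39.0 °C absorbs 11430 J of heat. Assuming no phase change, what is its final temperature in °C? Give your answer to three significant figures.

ΔT = q / (m c) = 11430 / (330.1 × 0.381) = 90.88 °C
T_f = 39.0 + 90.88 = 129.88 °C

T_f = 130 °C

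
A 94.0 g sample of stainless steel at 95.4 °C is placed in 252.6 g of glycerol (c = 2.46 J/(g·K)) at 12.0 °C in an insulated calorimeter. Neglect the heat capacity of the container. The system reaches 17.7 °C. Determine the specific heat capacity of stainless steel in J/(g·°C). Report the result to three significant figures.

c = 0.485 J/(g·°C)

q_gained = (252.6 × 2.46) × (17.7 − 12.0) = 3542 J
q_lost = 94.0 × c × (95.4 − 17.7) = 7303.8 c
Set equal: c = 3542 / 7303.8 = 0.485 J/(g·°C)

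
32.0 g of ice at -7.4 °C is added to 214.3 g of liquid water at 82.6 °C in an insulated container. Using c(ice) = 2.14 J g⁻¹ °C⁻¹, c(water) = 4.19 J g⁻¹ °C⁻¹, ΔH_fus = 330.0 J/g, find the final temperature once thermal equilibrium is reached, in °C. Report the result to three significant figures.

T_f = 61.1 °C

Heat to bring ice to 0 °C and melt it: q₁ = 32.0×2.14×7.4 + 32.0×330.0 = 11067 J
Heat the water can supply cooling to 0 °C: 214.3×4.19×82.6 = 74167.9 J > q₁, so all ice melts.
Energy balance: 214.3×4.19×(82.6 − T) = 11067 + 32.0×4.19×(T − 0)
897.917(82.6 − T) = 11067 + 134.08 T
74167.9 − 11067 = 1031.997 T
T = 63100.9 / 1031.997 = 61.14 °C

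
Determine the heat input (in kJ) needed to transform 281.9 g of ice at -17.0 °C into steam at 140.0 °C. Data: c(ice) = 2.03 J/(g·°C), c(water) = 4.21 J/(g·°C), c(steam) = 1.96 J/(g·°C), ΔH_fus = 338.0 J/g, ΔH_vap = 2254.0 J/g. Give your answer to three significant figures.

q1 (heat ice -17.0→0.0 °C): 281.9 × 2.03 × 17.0 = 9728 J
q2 (melt at 0 °C): 281.9 × 338.0 = 95282 J
q3 (heat water 0.0→100.0 °C): 281.9 × 4.21 × 100.0 = 118680 J
q4 (vaporize at 100 °C): 281.9 × 2254.0 = 635403 J
q5 (heat steam 100.0→140.0 °C): 281.9 × 1.96 × 40.0 = 22101 J
Total: 9728 + 95282 + 118680 + 635403 + 22101 = 881194 J = 881 kJ

q = 881 kJ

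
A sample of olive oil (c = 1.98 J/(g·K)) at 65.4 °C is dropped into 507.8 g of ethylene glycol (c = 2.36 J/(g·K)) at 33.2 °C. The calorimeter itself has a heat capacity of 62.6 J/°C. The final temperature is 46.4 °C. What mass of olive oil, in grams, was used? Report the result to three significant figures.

m = 442 g

q_gained = (507.8 × 2.36 + 62.6) × (46.4 − 33.2) = 16645 J
q_lost = m × 1.98 × (65.4 − 46.4) = 37.62 m
m = 16645 / 37.62 = 442 g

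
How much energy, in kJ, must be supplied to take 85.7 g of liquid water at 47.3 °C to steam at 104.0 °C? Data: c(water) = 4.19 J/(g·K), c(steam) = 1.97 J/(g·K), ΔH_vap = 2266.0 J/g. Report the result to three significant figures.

q = 214 kJ

q1 (heat water 47.3→100.0 °C): 85.7 × 4.19 × 52.7 = 18924 J
q2 (vaporize at 100 °C): 85.7 × 2266.0 = 194196 J
q3 (heat steam 100.0→104.0 °C): 85.7 × 1.97 × 4.0 = 675 J
Total: 18924 + 194196 + 675 = 213795 J = 214 kJ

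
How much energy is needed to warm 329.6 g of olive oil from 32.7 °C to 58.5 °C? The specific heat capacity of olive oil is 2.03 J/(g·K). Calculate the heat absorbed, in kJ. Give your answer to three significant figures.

q = m c ΔT = 329.6 × 2.03 × (58.5 − 32.7)
q = 329.6 × 2.03 × 25.8 = 17260 J = 17.3 kJ

q = 17.3 kJ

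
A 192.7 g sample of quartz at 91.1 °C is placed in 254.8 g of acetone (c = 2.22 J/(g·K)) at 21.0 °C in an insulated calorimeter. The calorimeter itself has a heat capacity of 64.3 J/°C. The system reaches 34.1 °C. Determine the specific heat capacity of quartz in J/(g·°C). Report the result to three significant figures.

q_gained = (254.8 × 2.22 + 64.3) × (34.1 − 21.0) = 8252 J
q_lost = 192.7 × c × (91.1 − 34.1) = 10983.9 c
Set equal: c = 8252 / 10983.9 = 0.751 J/(g·°C)

c = 0.751 J/(g·°C)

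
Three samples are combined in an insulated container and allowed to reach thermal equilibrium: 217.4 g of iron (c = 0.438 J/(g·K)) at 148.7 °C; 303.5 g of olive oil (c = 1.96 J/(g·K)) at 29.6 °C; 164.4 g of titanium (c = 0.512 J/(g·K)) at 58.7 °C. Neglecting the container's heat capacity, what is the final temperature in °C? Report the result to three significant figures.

T_f = 47.4 °C

Σ mᵢcᵢ(T − Tᵢ) = 0  ⇒  T = Σ mᵢcᵢTᵢ / Σ mᵢcᵢ
Σ mᵢcᵢ = 217.4×0.438 + 303.5×1.96 + 164.4×0.512 = 774.2540
Σ mᵢcᵢTᵢ = 95.2212×148.7 + 594.86×29.6 + 84.1728×58.7 = 36708
T = 36708 / 774.2540 = 47.41 °C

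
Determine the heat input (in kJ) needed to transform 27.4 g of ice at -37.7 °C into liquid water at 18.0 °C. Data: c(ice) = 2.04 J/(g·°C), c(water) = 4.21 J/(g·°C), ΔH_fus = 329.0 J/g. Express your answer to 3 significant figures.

q = 13.2 kJ

q1 (heat ice -37.7→0.0 °C): 27.4 × 2.04 × 37.7 = 2107 J
q2 (melt at 0 °C): 27.4 × 329.0 = 9015 J
q3 (heat water 0.0→18.0 °C): 27.4 × 4.21 × 18.0 = 2076 J
Total: 2107 + 9015 + 2076 = 13198 J = 13.2 kJ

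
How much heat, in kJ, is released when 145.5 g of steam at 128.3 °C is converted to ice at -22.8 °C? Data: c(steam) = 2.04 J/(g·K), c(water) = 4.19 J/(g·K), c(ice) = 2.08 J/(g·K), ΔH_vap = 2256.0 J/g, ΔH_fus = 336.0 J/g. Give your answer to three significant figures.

q1 (cool steam 128.3→100 °C): 145.5 × 2.04 × 28.3 = 8400 J
q2 (condense at 100 °C): 145.5 × 2256.0 = 328248 J
q3 (cool water 100→0 °C): 145.5 × 4.19 × 100.0 = 60965 J
q4 (freeze at 0 °C): 145.5 × 336.0 = 48888 J
q5 (cool ice 0→-22.8 °C): 145.5 × 2.08 × 22.8 = 6900 J
Total: 8400 + 328248 + 60965 + 48888 + 6900 = 453401 J = 453 kJ

q = 453 kJ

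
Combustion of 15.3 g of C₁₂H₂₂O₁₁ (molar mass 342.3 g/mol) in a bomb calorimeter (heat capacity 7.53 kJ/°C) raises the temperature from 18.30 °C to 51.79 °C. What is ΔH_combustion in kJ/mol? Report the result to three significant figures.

ΔH = -5640 kJ/mol

ΔT = 51.79 − 18.30 = 33.49 °C
q_cal = C_cal × ΔT = 7.53 × 33.49 = 252.1797 kJ
n = 15.3 / 342.3 = 0.04470 mol
q_rxn = −q_cal = -252.1797 kJ
ΔH = -252.1797 / 0.04470 = -5642 kJ/mol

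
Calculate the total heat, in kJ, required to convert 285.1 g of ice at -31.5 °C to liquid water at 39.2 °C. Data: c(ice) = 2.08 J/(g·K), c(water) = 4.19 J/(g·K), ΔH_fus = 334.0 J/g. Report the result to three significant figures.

q = 161 kJ

q1 (heat ice -31.5→0.0 °C): 285.1 × 2.08 × 31.5 = 18680 J
q2 (melt at 0 °C): 285.1 × 334.0 = 95223 J
q3 (heat water 0.0→39.2 °C): 285.1 × 4.19 × 39.2 = 46827 J
Total: 18680 + 95223 + 46827 = 160730 J = 161 kJ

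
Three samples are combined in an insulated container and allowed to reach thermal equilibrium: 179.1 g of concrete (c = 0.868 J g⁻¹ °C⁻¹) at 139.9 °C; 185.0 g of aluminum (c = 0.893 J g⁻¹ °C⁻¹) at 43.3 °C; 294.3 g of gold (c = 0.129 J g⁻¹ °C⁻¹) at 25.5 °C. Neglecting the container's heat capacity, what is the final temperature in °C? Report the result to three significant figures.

Σ mᵢcᵢ(T − Tᵢ) = 0  ⇒  T = Σ mᵢcᵢTᵢ / Σ mᵢcᵢ
Σ mᵢcᵢ = 179.1×0.868 + 185.0×0.893 + 294.3×0.129 = 358.6285
Σ mᵢcᵢTᵢ = 155.4588×139.9 + 165.205×43.3 + 37.9647×25.5 = 29870
T = 29870 / 358.6285 = 83.29 °C

T_f = 83.3 °C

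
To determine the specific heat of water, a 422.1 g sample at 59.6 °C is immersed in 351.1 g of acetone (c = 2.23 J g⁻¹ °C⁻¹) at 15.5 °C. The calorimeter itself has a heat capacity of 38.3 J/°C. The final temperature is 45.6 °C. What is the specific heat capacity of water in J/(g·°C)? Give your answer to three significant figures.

q_gained = (351.1 × 2.23 + 38.3) × (45.6 − 15.5) = 24720 J
q_lost = 422.1 × c × (59.6 − 45.6) = 5909.4 c
Set equal: c = 24720 / 5909.4 = 4.18 J/(g·°C)

c = 4.18 J/(g·°C)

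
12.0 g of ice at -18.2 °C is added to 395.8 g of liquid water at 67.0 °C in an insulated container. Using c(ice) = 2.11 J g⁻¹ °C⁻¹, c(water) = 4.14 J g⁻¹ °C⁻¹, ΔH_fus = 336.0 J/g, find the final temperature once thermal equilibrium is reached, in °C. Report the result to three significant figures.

Heat to bring ice to 0 °C and melt it: q₁ = 12.0×2.11×18.2 + 12.0×336.0 = 4492.8 J
Heat the water can supply cooling to 0 °C: 395.8×4.14×67.0 = 109787 J > q₁, so all ice melts.
Energy balance: 395.8×4.14×(67.0 − T) = 4492.8 + 12.0×4.14×(T − 0)
1638.612(67.0 − T) = 4492.8 + 49.68 T
109787 − 4492.8 = 1688.292 T
T = 105294.2 / 1688.292 = 62.37 °C

T_f = 62.4 °C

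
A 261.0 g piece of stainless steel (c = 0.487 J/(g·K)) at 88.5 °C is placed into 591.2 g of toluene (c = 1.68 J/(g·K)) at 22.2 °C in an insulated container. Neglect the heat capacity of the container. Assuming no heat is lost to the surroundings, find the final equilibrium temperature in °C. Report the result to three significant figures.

Heat lost by stainless steel = heat gained by toluene.
(261.0)(0.487)(88.5 − T) = (591.2)(1.68)(T − 22.2)
127.107 (88.5 − T) = 993.216 (T − 22.2)
11249 − 127.107 T = 993.216 T − 22049
33298 = 1120.323 T
T = 29.72 °C

T_f = 29.7 °C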